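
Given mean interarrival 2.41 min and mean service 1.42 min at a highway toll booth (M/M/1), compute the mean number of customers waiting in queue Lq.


λ = 60/2.41 = 24.8963 /hr
μ = 60/1.42 = 42.2535 /hr
ρ = λ/μ = 24.8963/42.2535 = 0.5892
Lq = ρ²/(1−ρ) = 0.3472/0.4108 = 0.8451

Final: 0.8451


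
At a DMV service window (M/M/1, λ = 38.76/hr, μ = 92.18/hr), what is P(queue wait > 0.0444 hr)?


ρ = 38.76/92.18 = 0.4205
P(Wq > t) = ρ·e^{−(μ−λ)t} = 0.4205·e^{−2.3718}
= 0.4205·0.093308 = 0.039234

Final: 0.039234


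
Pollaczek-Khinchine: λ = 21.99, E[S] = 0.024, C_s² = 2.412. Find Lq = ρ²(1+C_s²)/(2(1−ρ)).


ρ = λ·E[S] = 21.99·0.024 = 0.5278
Lq = ρ²(1+C_s²)/(2(1−ρ)) = 0.2785·(1+2.412)/(2·0.4722)
= 0.2785·3.4120/0.9445 = 1.00621

Final: 1.00621


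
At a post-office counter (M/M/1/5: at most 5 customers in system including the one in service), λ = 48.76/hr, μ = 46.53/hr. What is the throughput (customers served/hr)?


ρ = 1.0479; P_K = (1−ρ)ρ^5/(1−ρ^6) = 0.186762
λ_eff = λ(1 − P_K) = 48.76·(1 − 0.186762) = 48.76·0.813238 = 39.6535 /hr

Final: 39.6535 /hr


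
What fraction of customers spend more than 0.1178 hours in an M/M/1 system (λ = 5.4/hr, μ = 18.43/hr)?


W ~ Exponential(μ−λ) for M/M/1.
μ − λ = 18.43 − 5.4 = 13.0300
P(W > t) = e^{−(μ−λ)t} = e^{−1.5349} = 0.215470

Final: 0.215470


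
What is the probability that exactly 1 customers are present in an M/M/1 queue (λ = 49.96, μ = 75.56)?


ρ = 49.96/75.56 = 0.6612
P_n = (1−ρ)·ρ^n = (1 − 0.6612)·0.6612^1 = 0.3388·0.661196 = 0.224016

Final: 0.224016


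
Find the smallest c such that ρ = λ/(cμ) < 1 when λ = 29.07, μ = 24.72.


Stability requires cμ > λ ⇔ c > λ/μ.
λ/μ = 29.07/24.72 = 1.1760
Minimum integer c = ⌊1.1760⌋ + 1 = 2
Check: 2·24.72 = 49.44 > 29.07, while 1·24.72 = 24.72 ≤ 29.07

Final: 2 servers


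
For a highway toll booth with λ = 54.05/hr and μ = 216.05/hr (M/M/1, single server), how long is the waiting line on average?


ρ = 54.05/216.05 = 0.2502
Lq = ρ²/(1−ρ) = 0.06259/0.7498 = 0.08347

Final: 0.08347


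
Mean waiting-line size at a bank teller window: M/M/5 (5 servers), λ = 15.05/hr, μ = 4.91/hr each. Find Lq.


a = λ/μ = 3.0652; ρ = a/5 = 0.6130
P₀ = 0.043352
Lq = P₀·a^c·ρ / (c!·(1−ρ)²) = 0.043352·270.56713·0.6130/(120·0.14974)
= 0.40017

Final: 0.40017


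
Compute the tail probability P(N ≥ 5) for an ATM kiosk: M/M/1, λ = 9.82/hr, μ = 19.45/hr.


ρ = 9.82/19.45 = 0.5049
P(N ≥ n) = ρ^n = 0.5049^5 = 0.032806

Final: 0.032806


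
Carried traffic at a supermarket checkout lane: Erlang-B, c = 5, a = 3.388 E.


B(5,3.388) = 0.144080 (Erlang-B)
Carried load = a(1 − B) = 3.388·(1 − 0.144080) = 3.388·0.855920 = 2.8999 E

Final: 2.8999 Erlangs


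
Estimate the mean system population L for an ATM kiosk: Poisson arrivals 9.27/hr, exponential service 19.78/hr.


ρ = λ/μ = 9.27/19.78 = 0.4687
L = ρ/(1−ρ) = 0.4687/(1 − 0.4687) = 0.4687/0.5313 = 0.8820

Final: 0.8820


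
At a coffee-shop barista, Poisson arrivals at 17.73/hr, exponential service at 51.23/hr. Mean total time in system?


W = 1/(μ−λ) = 1/(51.23 − 17.73) = 1/33.50 = 0.02985 hr

Final: 0.02985 hr


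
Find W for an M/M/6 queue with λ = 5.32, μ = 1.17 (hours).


a = 4.5470; ρ = 0.7578; P₀ = 0.008602
Lq = P₀·a^c·ρ/(c!(1−ρ)²) = 1.36452
Wq = Lq/λ = 1.36452/5.32 = 0.25649 hr
W = Wq + 1/μ = 0.25649 + 0.85470 = 1.11119 hr

Final: 1.11119 hr


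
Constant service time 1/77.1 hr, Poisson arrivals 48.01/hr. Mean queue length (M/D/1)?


ρ = 48.01/77.1 = 0.6227
M/D/1: Lq = ρ²/(2(1−ρ)) = 0.3878/(2·0.3773) = 0.51385

Final: 0.51385


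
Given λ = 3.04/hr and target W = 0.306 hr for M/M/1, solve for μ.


W = 1/(μ−λ) ⇒ μ − λ = 1/W = 1/0.306 = 3.2680
μ = λ + 1/W = 3.04 + 3.2680 = 6.3080 per hr

Final: 6.3080 /hr


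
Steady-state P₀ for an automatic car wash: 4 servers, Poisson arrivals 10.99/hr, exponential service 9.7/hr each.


a = λ/μ = 10.99/9.7 = 1.1330; ρ = a/c = 0.2832
Σ_{k=0}^{3} a^k/k! (terms k=0..3) = 1.00000 + 1.13299 + 0.64183 + 0.24240 = 3.01722
Tail: a^4/(4!(1−ρ)) = 1.64780/(24·0.7168) = 0.09579
P₀ = 1/(3.01722 + 0.09579) = 1/3.11301 = 0.321233

Final: 0.321233


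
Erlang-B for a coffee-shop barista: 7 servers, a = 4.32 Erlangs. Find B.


B(c,a) = (a^c/c!) / Σ_{k=0}^{c} a^k/k!
a^7/7! = 5.571289
Σ terms (k=0..7): 1.00000 + 4.32000 + 9.33120 + 13.43693 + 14.51188 + 12.53827 + 9.02755 + 5.57129 = 69.737117
B = 5.571289/69.737117 = 0.079890

Final: 0.079890


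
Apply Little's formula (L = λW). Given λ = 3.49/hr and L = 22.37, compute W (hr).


W = L/λ = 22.37/3.49 = 6.4097 hr

Final: 6.4097 hr


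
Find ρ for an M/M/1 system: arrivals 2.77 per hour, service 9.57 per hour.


ρ = λ/μ = 2.77/9.57 = 0.2894

Final: 0.2894


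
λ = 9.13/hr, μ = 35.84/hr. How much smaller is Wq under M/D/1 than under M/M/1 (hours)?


ρ = 9.13/35.84 = 0.2547
Wq(M/M/1) = ρ/(μ−λ) = 0.2547/26.71 = 0.009537 hr
Wq(M/D/1) = ρ/(2(μ−λ)) = 0.004769 hr
Savings = 0.009537 − 0.004769 = 0.004769 hr

Final: 0.004769 hr


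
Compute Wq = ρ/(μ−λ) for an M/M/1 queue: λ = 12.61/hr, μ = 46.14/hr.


ρ = 12.61/46.14 = 0.2733
Wq = ρ/(μ−λ) = 0.2733/(46.14 − 12.61) = 0.2733/33.53 = 0.008151 hr

Final: 0.008151 hr


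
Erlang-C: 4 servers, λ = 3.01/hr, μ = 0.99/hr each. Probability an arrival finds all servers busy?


a = λ/μ = 3.0404; ρ = a/4 = 0.7601
P₀ = 0.035475 (from M/M/c formula)
C(c,a) = [a^c/(c!(1−ρ))]·P₀ = [85.45258/(24·0.2399)]·0.035475
= 14.84176·0.035475 = 0.526519

Final: 0.526519


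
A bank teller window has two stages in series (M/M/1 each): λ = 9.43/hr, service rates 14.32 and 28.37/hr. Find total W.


Each node sees arrival rate λ = 9.43/hr (tandem ⇒ throughput preserved).
W₁ = 1/(μ₁−λ) = 1/(14.32−9.43) = 0.20450 hr
W₂ = 1/(μ₂−λ) = 1/(28.37−9.43) = 0.05280 hr
W_total = W₁ + W₂ = 0.20450 + 0.05280 = 0.25730 hr

Final: 0.25730 hr


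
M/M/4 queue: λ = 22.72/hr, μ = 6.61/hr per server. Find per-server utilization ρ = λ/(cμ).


ρ = λ/(cμ) = 22.72/(4·6.61) = 22.72/26.44 = 0.8593

Final: 0.8593


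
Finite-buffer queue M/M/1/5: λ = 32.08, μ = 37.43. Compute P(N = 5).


ρ = λ/μ = 32.08/37.43 = 0.8571
P_K = (1−ρ)ρ^K/(1−ρ^(K+1)) = (0.1429·0.462458)/(1 − 0.396358)
= 0.066101/0.603642 = 0.109503

Final: 0.109503


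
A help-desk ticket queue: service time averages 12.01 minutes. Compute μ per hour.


μ = 1/(service time) in consistent units.
1 hour = 60 min, so μ = 60/12.01 = 4.9958 per hour

Final: 4.9958 /hr


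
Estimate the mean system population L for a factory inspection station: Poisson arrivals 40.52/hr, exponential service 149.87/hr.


ρ = λ/μ = 40.52/149.87 = 0.2704
L = ρ/(1−ρ) = 0.2704/(1 − 0.2704) = 0.2704/0.7296 = 0.3706

Final: 0.3706


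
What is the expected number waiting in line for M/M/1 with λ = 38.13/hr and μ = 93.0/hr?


ρ = 38.13/93.0 = 0.4100
Lq = ρ²/(1−ρ) = 0.1681/0.5900 = 0.2849

Final: 0.2849


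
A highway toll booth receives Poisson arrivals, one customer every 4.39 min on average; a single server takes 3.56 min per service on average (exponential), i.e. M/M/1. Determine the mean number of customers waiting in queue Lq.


λ = 60/4.39 = 13.6674 /hr
μ = 60/3.56 = 16.8539 /hr
ρ = λ/μ = 13.6674/16.8539 = 0.8109
Lq = ρ²/(1−ρ) = 0.6576/0.1891 = 3.4782

Final: 3.4782


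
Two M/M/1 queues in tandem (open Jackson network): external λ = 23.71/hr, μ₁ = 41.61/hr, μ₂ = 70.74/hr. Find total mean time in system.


Each node sees arrival rate λ = 23.71/hr (tandem ⇒ throughput preserved).
W₁ = 1/(μ₁−λ) = 1/(41.61−23.71) = 0.05587 hr
W₂ = 1/(μ₂−λ) = 1/(70.74−23.71) = 0.02126 hr
W_total = W₁ + W₂ = 0.05587 + 0.02126 = 0.07713 hr

Final: 0.07713 hr


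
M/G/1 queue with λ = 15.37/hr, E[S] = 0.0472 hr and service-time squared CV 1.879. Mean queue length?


ρ = λ·E[S] = 15.37·0.0472 = 0.7255
Lq = ρ²(1+C_s²)/(2(1−ρ)) = 0.5263·(1+1.879)/(2·0.2745)
= 0.5263·2.8790/0.5491 = 2.75959

Final: 2.75959


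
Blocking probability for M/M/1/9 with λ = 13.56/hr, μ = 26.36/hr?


ρ = λ/μ = 13.56/26.36 = 0.5144
P_K = (1−ρ)ρ^K/(1−ρ^(K+1)) = (0.4856·0.002522)/(1 − 0.001298)
= 0.001225/0.998702 = 0.001226

Final: 0.001226


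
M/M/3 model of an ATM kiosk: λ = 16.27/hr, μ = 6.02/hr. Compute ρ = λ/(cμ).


ρ = λ/(cμ) = 16.27/(3·6.02) = 16.27/18.06 = 0.9009

Final: 0.9009


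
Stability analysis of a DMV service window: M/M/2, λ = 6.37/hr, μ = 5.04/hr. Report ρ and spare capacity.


Total capacity cμ = 2·5.04 = 10.08/hr
ρ = λ/(cμ) = 6.37/10.08 = 0.6319
Stable ⇔ ρ < 1: YES
Spare capacity = cμ − λ = 10.08 − 6.37 = 3.71/hr

Final: ρ = 0.6319; stable; margin = 3.71/hr


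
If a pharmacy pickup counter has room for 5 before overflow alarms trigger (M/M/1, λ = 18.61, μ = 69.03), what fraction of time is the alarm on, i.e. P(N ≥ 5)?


ρ = 18.61/69.03 = 0.2696
P(N ≥ n) = ρ^n = 0.2696^5 = 0.001424

Final: 0.001424


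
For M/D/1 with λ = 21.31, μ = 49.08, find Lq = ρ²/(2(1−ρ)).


ρ = 21.31/49.08 = 0.4342
M/D/1: Lq = ρ²/(2(1−ρ)) = 0.1885/(2·0.5658) = 0.16659

Final: 0.16659


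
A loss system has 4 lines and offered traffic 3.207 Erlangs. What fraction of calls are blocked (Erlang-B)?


B(c,a) = (a^c/c!) / Σ_{k=0}^{c} a^k/k!
a^4/4! = 4.407422
Σ terms (k=0..4): 1.00000 + 3.20700 + 5.14242 + 5.49725 + 4.40742 = 19.254098
B = 4.407422/19.254098 = 0.228908

Final: 0.228908


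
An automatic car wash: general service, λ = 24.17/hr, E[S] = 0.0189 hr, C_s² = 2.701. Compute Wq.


ρ = λ·E[S] = 24.17·0.0189 = 0.4568
E[S²] = E[S]²(1+C_s²) = 0.0189²·(1+2.701) = 0.001322
Wq = λ·E[S²]/(2(1−ρ)) = 24.17·0.001322/(2·0.5432) = 0.02941 hr

Final: 0.02941 hr


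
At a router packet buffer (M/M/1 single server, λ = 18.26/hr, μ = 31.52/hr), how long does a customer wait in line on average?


ρ = 18.26/31.52 = 0.5793
Wq = ρ/(μ−λ) = 0.5793/(31.52 − 18.26) = 0.5793/13.26 = 0.04369 hr

Final: 0.04369 hr


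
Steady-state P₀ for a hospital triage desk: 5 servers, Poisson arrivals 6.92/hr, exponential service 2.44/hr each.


a = λ/μ = 6.92/2.44 = 2.8361; ρ = a/c = 0.5672
Σ_{k=0}^{4} a^k/k! (terms k=0..4) = 1.00000 + 2.83607 + 4.02163 + 3.80187 + 2.69559 = 14.35516
Tail: a^5/(5!(1−ρ)) = 183.47688/(120·0.4328) = 3.53286
P₀ = 1/(14.35516 + 3.53286) = 1/17.88802 = 0.055903

Final: 0.055903


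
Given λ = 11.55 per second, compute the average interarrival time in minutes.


Mean interarrival time = 1/λ = 1/11.55 second = 0.08658 second
In minutes: 0.08658 × 0.0166667 = 0.001443 min

Final: 0.001443 min


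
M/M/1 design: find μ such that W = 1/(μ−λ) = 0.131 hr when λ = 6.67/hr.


W = 1/(μ−λ) ⇒ μ − λ = 1/W = 1/0.131 = 7.6336
μ = λ + 1/W = 6.67 + 7.6336 = 14.3036 per hr

Final: 14.3036 /hr


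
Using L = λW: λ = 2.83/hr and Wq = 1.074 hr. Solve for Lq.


Lq = λWq = 2.83·1.074 = 3.0394

Final: 3.0394


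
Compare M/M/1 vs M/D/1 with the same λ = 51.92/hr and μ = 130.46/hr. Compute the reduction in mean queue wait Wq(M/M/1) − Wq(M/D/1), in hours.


ρ = 51.92/130.46 = 0.3980
Wq(M/M/1) = ρ/(μ−λ) = 0.3980/78.54 = 0.005067 hr
Wq(M/D/1) = ρ/(2(μ−λ)) = 0.002534 hr
Savings = 0.005067 − 0.002534 = 0.002534 hr

Final: 0.002534 hr


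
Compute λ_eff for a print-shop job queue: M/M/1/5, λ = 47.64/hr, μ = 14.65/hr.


ρ = 3.2519; P_K = (1−ρ)ρ^5/(1−ρ^6) = 0.693071
λ_eff = λ(1 − P_K) = 47.64·(1 − 0.693071) = 47.64·0.306929 = 14.6221 /hr

Final: 14.6221 /hr


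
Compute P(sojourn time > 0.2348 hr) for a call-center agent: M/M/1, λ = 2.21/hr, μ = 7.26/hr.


W ~ Exponential(μ−λ) for M/M/1.
μ − λ = 7.26 − 2.21 = 5.0500
P(W > t) = e^{−(μ−λ)t} = e^{−1.1857} = 0.305520

Final: 0.305520


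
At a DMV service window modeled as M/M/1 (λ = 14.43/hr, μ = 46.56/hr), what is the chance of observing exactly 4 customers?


ρ = 14.43/46.56 = 0.3099
P_n = (1−ρ)·ρ^n = (1 − 0.3099)·0.3099^4 = 0.6901·0.009226 = 0.006367

Final: 0.006367


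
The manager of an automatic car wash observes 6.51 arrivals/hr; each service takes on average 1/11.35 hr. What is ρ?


ρ = λ/μ = 6.51/11.35 = 0.5736

Final: 0.5736


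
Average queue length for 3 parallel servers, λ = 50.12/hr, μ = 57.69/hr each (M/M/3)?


a = λ/μ = 0.8688; ρ = a/3 = 0.2896
P₀ = 0.416664
Lq = P₀·a^c·ρ / (c!·(1−ρ)²) = 0.416664·0.65574·0.2896/(6·0.50468)
= 0.02613

Final: 0.02613


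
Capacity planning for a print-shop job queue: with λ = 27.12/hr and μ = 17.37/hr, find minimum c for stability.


Stability requires cμ > λ ⇔ c > λ/μ.
λ/μ = 27.12/17.37 = 1.5613
Minimum integer c = ⌊1.5613⌋ + 1 = 2
Check: 2·17.37 = 34.74 > 27.12, while 1·17.37 = 17.37 ≤ 27.12

Final: 2 servers


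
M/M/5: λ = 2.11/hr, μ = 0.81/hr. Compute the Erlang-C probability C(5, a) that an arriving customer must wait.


a = λ/μ = 2.6049; ρ = a/5 = 0.5210
P₀ = 0.071689 (from M/M/c formula)
C(c,a) = [a^c/(c!(1−ρ))]·P₀ = [119.94639/(120·0.4790)]·0.071689
= 2.08670·0.071689 = 0.149593

Final: 0.149593


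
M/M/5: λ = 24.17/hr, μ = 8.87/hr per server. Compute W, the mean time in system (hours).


a = 2.7249; ρ = 0.5450; P₀ = 0.063059
Lq = P₀·a^c·ρ/(c!(1−ρ)²) = 0.20780
Wq = Lq/λ = 0.20780/24.17 = 0.008598 hr
W = Wq + 1/μ = 0.008598 + 0.11274 = 0.12134 hr

Final: 0.12134 hr


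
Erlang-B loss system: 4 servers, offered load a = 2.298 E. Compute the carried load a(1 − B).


B(4,2.298) = 0.127367 (Erlang-B)
Carried load = a(1 − B) = 2.298·(1 − 0.127367) = 2.298·0.872633 = 2.0053 E

Final: 2.0053 Erlangs


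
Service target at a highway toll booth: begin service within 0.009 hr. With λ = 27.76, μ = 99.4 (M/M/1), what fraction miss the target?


ρ = 27.76/99.4 = 0.2793
P(Wq > t) = ρ·e^{−(μ−λ)t} = 0.2793·e^{−0.6448}
= 0.2793·0.524788 = 0.146561

Final: 0.146561


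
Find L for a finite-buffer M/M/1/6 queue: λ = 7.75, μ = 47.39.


ρ = 7.75/47.39 = 0.1635
L = ρ[1 − (K+1)ρ^K + Kρ^(K+1)] / [(1−ρ)(1−ρ^(K+1))]
Numerator: 0.1635·(1 − 7·0.00001913 + 6·0.000003128) = 0.163518
Denominator: (0.8365)·(0.999997) = 0.836461
L = 0.163518/0.836461 = 0.1955

Final: 0.1955


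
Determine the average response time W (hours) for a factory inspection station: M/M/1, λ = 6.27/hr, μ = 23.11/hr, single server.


W = 1/(μ−λ) = 1/(23.11 − 6.27) = 1/16.84 = 0.05938 hr

Final: 0.05938 hr


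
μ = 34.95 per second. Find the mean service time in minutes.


Mean service time = 1/μ = 1/34.95 second = 0.02861 second
In minutes: 0.02861 × 0.0166667 = 0.0004769 min

Final: 0.0004769 min


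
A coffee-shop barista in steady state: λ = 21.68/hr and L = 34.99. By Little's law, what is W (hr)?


W = L/λ = 34.99/21.68 = 1.6139 hr

Final: 1.6139 hr


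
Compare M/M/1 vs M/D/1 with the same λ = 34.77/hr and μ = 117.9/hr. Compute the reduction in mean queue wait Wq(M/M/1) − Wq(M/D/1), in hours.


ρ = 34.77/117.9 = 0.2949
Wq(M/M/1) = ρ/(μ−λ) = 0.2949/83.13 = 0.003548 hr
Wq(M/D/1) = ρ/(2(μ−λ)) = 0.001774 hr
Savings = 0.003548 − 0.001774 = 0.001774 hr

Final: 0.001774 hr


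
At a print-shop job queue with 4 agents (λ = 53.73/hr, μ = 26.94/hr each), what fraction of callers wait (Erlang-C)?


a = λ/μ = 1.9944; ρ = a/4 = 0.4986
P₀ = 0.131226 (from M/M/c formula)
C(c,a) = [a^c/(c!(1−ρ))]·P₀ = [15.82257/(24·0.5014)]·0.131226
= 1.31489·0.131226 = 0.172548

Final: 0.172548


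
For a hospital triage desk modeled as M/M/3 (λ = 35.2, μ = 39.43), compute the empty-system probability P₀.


a = λ/μ = 35.2/39.43 = 0.8927; ρ = a/c = 0.2976
Σ_{k=0}^{2} a^k/k! (terms k=0..2) = 1.00000 + 0.89272 + 0.39848 = 2.29120
Tail: a^3/(3!(1−ρ)) = 0.71146/(6·0.7024) = 0.16881
P₀ = 1/(2.29120 + 0.16881) = 1/2.46001 = 0.406503

Final: 0.406503


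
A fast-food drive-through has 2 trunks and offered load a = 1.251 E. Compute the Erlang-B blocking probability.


B(c,a) = (a^c/c!) / Σ_{k=0}^{c} a^k/k!
a^2/2! = 0.782500
Σ terms (k=0..2): 1.00000 + 1.25100 + 0.78250 = 3.033500
B = 0.782500/3.033500 = 0.257953

Final: 0.257953


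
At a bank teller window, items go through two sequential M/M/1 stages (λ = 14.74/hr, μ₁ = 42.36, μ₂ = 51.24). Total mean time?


Each node sees arrival rate λ = 14.74/hr (tandem ⇒ throughput preserved).
W₁ = 1/(μ₁−λ) = 1/(42.36−14.74) = 0.03621 hr
W₂ = 1/(μ₂−λ) = 1/(51.24−14.74) = 0.02740 hr
W_total = W₁ + W₂ = 0.03621 + 0.02740 = 0.06360 hr

Final: 0.06360 hr


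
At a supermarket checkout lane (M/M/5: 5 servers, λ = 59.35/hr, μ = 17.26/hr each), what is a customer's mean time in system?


a = 3.4386; ρ = 0.6877; P₀ = 0.027948
Lq = P₀·a^c·ρ/(c!(1−ρ)²) = 0.78957
Wq = Lq/λ = 0.78957/59.35 = 0.01330 hr
W = Wq + 1/μ = 0.01330 + 0.05794 = 0.07124 hr

Final: 0.07124 hr


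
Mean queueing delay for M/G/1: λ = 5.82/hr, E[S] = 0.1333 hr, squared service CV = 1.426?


ρ = λ·E[S] = 5.82·0.1333 = 0.7758
E[S²] = E[S]²(1+C_s²) = 0.1333²·(1+1.426) = 0.043107
Wq = λ·E[S²]/(2(1−ρ)) = 5.82·0.043107/(2·0.2242) = 0.55953 hr

Final: 0.55953 hr


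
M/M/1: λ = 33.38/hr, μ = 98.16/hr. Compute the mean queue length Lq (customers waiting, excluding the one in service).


ρ = 33.38/98.16 = 0.3401
Lq = ρ²/(1−ρ) = 0.1156/0.6599 = 0.1752

Final: 0.1752


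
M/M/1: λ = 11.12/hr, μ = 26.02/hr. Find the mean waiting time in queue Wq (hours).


ρ = 11.12/26.02 = 0.4274
Wq = ρ/(μ−λ) = 0.4274/(26.02 − 11.12) = 0.4274/14.90 = 0.02868 hr

Final: 0.02868 hr


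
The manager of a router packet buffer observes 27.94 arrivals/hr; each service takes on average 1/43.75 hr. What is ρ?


ρ = λ/μ = 27.94/43.75 = 0.6386

Final: 0.6386


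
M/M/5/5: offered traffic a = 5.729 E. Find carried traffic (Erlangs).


B(5,5.729) = 0.341059 (Erlang-B)
Carried load = a(1 − B) = 5.729·(1 − 0.341059) = 5.729·0.658941 = 3.7751 E

Final: 3.7751 Erlangs


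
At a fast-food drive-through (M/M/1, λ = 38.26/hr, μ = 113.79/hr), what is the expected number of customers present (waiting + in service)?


ρ = λ/μ = 38.26/113.79 = 0.3362
L = ρ/(1−ρ) = 0.3362/(1 − 0.3362) = 0.3362/0.6638 = 0.5066

Final: 0.5066


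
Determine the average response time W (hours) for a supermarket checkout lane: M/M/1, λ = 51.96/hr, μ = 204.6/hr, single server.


W = 1/(μ−λ) = 1/(204.6 − 51.96) = 1/152.64 = 0.006551 hr

Final: 0.006551 hr


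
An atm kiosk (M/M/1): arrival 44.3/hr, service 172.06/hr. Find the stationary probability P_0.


ρ = 44.3/172.06 = 0.2575
P_n = (1−ρ)·ρ^n = (1 − 0.2575)·0.2575^0 = 0.7425·1.000000 = 0.742532

Final: 0.742532


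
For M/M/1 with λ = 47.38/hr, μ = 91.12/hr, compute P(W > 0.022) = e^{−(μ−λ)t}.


W ~ Exponential(μ−λ) for M/M/1.
μ − λ = 91.12 − 47.38 = 43.7400
P(W > t) = e^{−(μ−λ)t} = e^{−0.9623} = 0.382021

Final: 0.382021


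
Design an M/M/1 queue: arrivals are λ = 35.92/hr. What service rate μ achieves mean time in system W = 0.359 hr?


W = 1/(μ−λ) ⇒ μ − λ = 1/W = 1/0.359 = 2.7855
μ = λ + 1/W = 35.92 + 2.7855 = 38.7055 per hr

Final: 38.7055 /hr


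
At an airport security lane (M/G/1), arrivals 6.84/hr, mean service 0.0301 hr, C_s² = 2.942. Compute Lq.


ρ = λ·E[S] = 6.84·0.0301 = 0.2059
Lq = ρ²(1+C_s²)/(2(1−ρ)) = 0.04239·(1+2.942)/(2·0.7941)
= 0.04239·3.9420/1.5882 = 0.10521

Final: 0.10521


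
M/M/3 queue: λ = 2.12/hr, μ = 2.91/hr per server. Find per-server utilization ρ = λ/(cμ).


ρ = λ/(cμ) = 2.12/(3·2.91) = 2.12/8.73 = 0.2428

Final: 0.2428


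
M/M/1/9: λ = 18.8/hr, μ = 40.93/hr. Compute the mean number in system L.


ρ = 18.8/40.93 = 0.4593
L = ρ[1 − (K+1)ρ^K + Kρ^(K+1)] / [(1−ρ)(1−ρ^(K+1))]
Numerator: 0.4593·(1 − 10·0.0009100 + 9·0.0004180) = 0.456869
Denominator: (0.5407)·(0.999582) = 0.540453
L = 0.456869/0.540453 = 0.8453

Final: 0.8453


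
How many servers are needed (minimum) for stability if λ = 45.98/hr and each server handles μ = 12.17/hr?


Stability requires cμ > λ ⇔ c > λ/μ.
λ/μ = 45.98/12.17 = 3.7781
Minimum integer c = ⌊3.7781⌋ + 1 = 4
Check: 4·12.17 = 48.68 > 45.98, while 3·12.17 = 36.51 ≤ 45.98

Final: 4 servers


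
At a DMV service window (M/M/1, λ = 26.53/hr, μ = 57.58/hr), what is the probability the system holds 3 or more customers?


ρ = 26.53/57.58 = 0.4608
P(N ≥ n) = ρ^n = 0.4608^3 = 0.097813

Final: 0.097813


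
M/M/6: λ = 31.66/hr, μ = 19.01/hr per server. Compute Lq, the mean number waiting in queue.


a = λ/μ = 1.6654; ρ = a/6 = 0.2776
P₀ = 0.189017
Lq = P₀·a^c·ρ / (c!·(1−ρ)²) = 0.189017·21.33894·0.2776/(720·0.52190)
= 0.002979

Final: 0.002979


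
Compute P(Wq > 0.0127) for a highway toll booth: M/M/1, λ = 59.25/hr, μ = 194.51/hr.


ρ = 59.25/194.51 = 0.3046
P(Wq > t) = ρ·e^{−(μ−λ)t} = 0.3046·e^{−1.7178}
= 0.3046·0.179460 = 0.054666

Final: 0.054666


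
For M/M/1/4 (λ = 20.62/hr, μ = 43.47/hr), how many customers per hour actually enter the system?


ρ = 0.4744; P_K = (1−ρ)ρ^4/(1−ρ^5) = 0.027268
λ_eff = λ(1 − P_K) = 20.62·(1 − 0.027268) = 20.62·0.972732 = 20.0577 /hr

Final: 20.0577 /hr


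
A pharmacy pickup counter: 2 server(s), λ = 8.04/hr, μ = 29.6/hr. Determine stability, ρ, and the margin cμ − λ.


Total capacity cμ = 2·29.6 = 59.20/hr
ρ = λ/(cμ) = 8.04/59.20 = 0.1358
Stable ⇔ ρ < 1: YES
Spare capacity = cμ − λ = 59.20 − 8.04 = 51.16/hr

Final: ρ = 0.1358; stable; margin = 51.16/hr


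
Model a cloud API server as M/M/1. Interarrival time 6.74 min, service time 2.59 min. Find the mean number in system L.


λ = 60/6.74 = 8.9021 /hr
μ = 60/2.59 = 23.1660 /hr
ρ = λ/μ = 8.9021/23.1660 = 0.3843
L = ρ/(1−ρ) = 0.3843/0.6157 = 0.6241

Final: 0.6241


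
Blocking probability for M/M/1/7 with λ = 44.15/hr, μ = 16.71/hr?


ρ = λ/μ = 44.15/16.71 = 2.6421
P_K = (1−ρ)ρ^K/(1−ρ^(K+1)) = (-1.6421·898.834650)/(1 − 2374.838408)
= -1476.003758/-2373.838408 = 0.621779

Final: 0.621779


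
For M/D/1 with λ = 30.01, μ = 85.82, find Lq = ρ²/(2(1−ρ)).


ρ = 30.01/85.82 = 0.3497
M/D/1: Lq = ρ²/(2(1−ρ)) = 0.1223/(2·0.6503) = 0.09402

Final: 0.09402


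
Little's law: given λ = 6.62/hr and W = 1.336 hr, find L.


L = λW = 6.62·1.336 = 8.8443

Final: 8.8443


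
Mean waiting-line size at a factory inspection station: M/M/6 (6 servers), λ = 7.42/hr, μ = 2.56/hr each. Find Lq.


a = λ/μ = 2.8984; ρ = a/6 = 0.4831
P₀ = 0.054361
Lq = P₀·a^c·ρ / (c!·(1−ρ)²) = 0.054361·592.90299·0.4831/(720·0.26721)
= 0.08093

Final: 0.08093


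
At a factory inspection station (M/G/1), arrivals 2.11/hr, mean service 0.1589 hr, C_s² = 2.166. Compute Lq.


ρ = λ·E[S] = 2.11·0.1589 = 0.3353
Lq = ρ²(1+C_s²)/(2(1−ρ)) = 0.1124·(1+2.166)/(2·0.6647)
= 0.1124·3.1660/1.3294 = 0.26770

Final: 0.26770


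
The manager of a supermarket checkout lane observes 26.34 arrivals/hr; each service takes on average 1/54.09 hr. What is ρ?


ρ = λ/μ = 26.34/54.09 = 0.4870

Final: 0.4870


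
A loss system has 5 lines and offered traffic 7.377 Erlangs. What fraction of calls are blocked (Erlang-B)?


B(c,a) = (a^c/c!) / Σ_{k=0}^{c} a^k/k!
a^5/5! = 182.061313
Σ terms (k=0..5): 1.00000 + 7.37700 + 27.21006 + 66.90955 + 123.39794 + 182.06131 = 407.955861
B = 182.061313/407.955861 = 0.446277

Final: 0.446277


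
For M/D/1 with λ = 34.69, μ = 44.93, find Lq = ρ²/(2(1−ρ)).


ρ = 34.69/44.93 = 0.7721
M/D/1: Lq = ρ²/(2(1−ρ)) = 0.5961/(2·0.2279) = 1.30780

Final: 1.30780


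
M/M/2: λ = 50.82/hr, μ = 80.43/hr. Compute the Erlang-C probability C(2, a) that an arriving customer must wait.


a = λ/μ = 0.6319; ρ = a/2 = 0.3159
P₀ = 0.519841 (from M/M/c formula)
C(c,a) = [a^c/(c!(1−ρ))]·P₀ = [0.39924/(2·0.6841)]·0.519841
= 0.29181·0.519841 = 0.151695

Final: 0.151695


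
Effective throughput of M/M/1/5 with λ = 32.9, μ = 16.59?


ρ = 1.9831; P_K = (1−ρ)ρ^5/(1−ρ^6) = 0.504031
λ_eff = λ(1 − P_K) = 32.9·(1 − 0.504031) = 32.9·0.495969 = 16.3174 /hr

Final: 16.3174 /hr


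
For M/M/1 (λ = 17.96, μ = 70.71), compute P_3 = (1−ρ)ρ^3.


ρ = 17.96/70.71 = 0.2540
P_n = (1−ρ)·ρ^n = (1 − 0.2540)·0.2540^3 = 0.7460·0.016386 = 0.012224

Final: 0.012224


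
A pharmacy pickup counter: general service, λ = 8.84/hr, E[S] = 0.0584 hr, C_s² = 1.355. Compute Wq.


ρ = λ·E[S] = 8.84·0.0584 = 0.5163
E[S²] = E[S]²(1+C_s²) = 0.0584²·(1+1.355) = 0.008032
Wq = λ·E[S²]/(2(1−ρ)) = 8.84·0.008032/(2·0.4837) = 0.07339 hr

Final: 0.07339 hr


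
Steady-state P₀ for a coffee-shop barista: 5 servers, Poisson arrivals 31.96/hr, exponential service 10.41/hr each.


a = λ/μ = 31.96/10.41 = 3.0701; ρ = a/c = 0.6140
Σ_{k=0}^{4} a^k/k! (terms k=0..4) = 1.00000 + 3.07012 + 4.71283 + 4.82300 + 3.70180 = 17.30775
Tail: a^5/(5!(1−ρ)) = 272.75970/(120·0.3860) = 5.88898
P₀ = 1/(17.30775 + 5.88898) = 1/23.19673 = 0.043110

Final: 0.043110


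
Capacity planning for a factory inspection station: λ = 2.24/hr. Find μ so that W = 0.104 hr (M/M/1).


W = 1/(μ−λ) ⇒ μ − λ = 1/W = 1/0.104 = 9.6154
μ = λ + 1/W = 2.24 + 9.6154 = 11.8554 per hr

Final: 11.8554 /hr


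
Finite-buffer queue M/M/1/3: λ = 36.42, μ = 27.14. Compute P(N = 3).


ρ = λ/μ = 36.42/27.14 = 1.3419
P_K = (1−ρ)ρ^K/(1−ρ^(K+1)) = (-0.3419·2.416519)/(1 − 3.242802)
= -0.826282/-2.242802 = 0.368415

Final: 0.368415


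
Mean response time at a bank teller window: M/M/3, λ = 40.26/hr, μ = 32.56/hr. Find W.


a = 1.2365; ρ = 0.4122; P₀ = 0.282731
Lq = P₀·a^c·ρ/(c!(1−ρ)²) = 0.10625
Wq = Lq/λ = 0.10625/40.26 = 0.002639 hr
W = Wq + 1/μ = 0.002639 + 0.03071 = 0.03335 hr

Final: 0.03335 hr


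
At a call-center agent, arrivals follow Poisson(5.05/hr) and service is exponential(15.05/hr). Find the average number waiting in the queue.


ρ = 5.05/15.05 = 0.3355
Lq = ρ²/(1−ρ) = 0.1126/0.6645 = 0.1695

Final: 0.1695


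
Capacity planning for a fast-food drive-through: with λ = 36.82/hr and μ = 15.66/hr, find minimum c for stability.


Stability requires cμ > λ ⇔ c > λ/μ.
λ/μ = 36.82/15.66 = 2.3512
Minimum integer c = ⌊2.3512⌋ + 1 = 3
Check: 3·15.66 = 46.98 > 36.82, while 2·15.66 = 31.32 ≤ 36.82

Final: 3 servers


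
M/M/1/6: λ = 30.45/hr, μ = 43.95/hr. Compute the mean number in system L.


ρ = 30.45/43.95 = 0.6928
L = ρ[1 − (K+1)ρ^K + Kρ^(K+1)] / [(1−ρ)(1−ρ^(K+1))]
Numerator: 0.6928·(1 − 7·0.110604 + 6·0.076630) = 0.474973
Denominator: (0.3072)·(0.923370) = 0.283629
L = 0.474973/0.283629 = 1.6746

Final: 1.6746


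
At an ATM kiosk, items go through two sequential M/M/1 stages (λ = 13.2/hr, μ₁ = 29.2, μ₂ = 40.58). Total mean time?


Each node sees arrival rate λ = 13.2/hr (tandem ⇒ throughput preserved).
W₁ = 1/(μ₁−λ) = 1/(29.2−13.2) = 0.06250 hr
W₂ = 1/(μ₂−λ) = 1/(40.58−13.2) = 0.03652 hr
W_total = W₁ + W₂ = 0.06250 + 0.03652 = 0.09902 hr

Final: 0.09902 hr


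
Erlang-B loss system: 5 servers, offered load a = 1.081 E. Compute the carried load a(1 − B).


B(5,1.081) = 0.004177 (Erlang-B)
Carried load = a(1 − B) = 1.081·(1 − 0.004177) = 1.081·0.995823 = 1.0765 E

Final: 1.0765 Erlangs


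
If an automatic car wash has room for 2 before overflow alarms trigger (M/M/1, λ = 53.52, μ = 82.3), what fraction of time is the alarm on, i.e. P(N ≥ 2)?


ρ = 53.52/82.3 = 0.6503
P(N ≥ n) = ρ^n = 0.6503^2 = 0.422895

Final: 0.422895


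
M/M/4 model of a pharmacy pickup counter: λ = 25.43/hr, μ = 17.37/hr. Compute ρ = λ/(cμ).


ρ = λ/(cμ) = 25.43/(4·17.37) = 25.43/69.48 = 0.3660

Final: 0.3660


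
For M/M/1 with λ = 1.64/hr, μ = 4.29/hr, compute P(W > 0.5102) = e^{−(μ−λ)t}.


W ~ Exponential(μ−λ) for M/M/1.
μ − λ = 4.29 − 1.64 = 2.6500
P(W > t) = e^{−(μ−λ)t} = e^{−1.3520} = 0.258715

Final: 0.258715


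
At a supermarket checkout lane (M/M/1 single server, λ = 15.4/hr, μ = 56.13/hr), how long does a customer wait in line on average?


ρ = 15.4/56.13 = 0.2744
Wq = ρ/(μ−λ) = 0.2744/(56.13 − 15.4) = 0.2744/40.73 = 0.006736 hr

Final: 0.006736 hr


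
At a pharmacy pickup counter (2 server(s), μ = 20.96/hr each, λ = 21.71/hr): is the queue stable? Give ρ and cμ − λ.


Total capacity cμ = 2·20.96 = 41.92/hr
ρ = λ/(cμ) = 21.71/41.92 = 0.5179
Stable ⇔ ρ < 1: YES
Spare capacity = cμ − λ = 41.92 − 21.71 = 20.21/hr

Final: ρ = 0.5179; stable; margin = 20.21/hr


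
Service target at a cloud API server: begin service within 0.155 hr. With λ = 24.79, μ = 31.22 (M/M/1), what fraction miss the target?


ρ = 24.79/31.22 = 0.7940
P(Wq > t) = ρ·e^{−(μ−λ)t} = 0.7940·e^{−0.9966}
= 0.7940·0.369114 = 0.293092

Final: 0.293092


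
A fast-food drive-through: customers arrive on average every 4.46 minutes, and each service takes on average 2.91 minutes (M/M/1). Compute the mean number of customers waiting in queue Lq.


λ = 60/4.46 = 13.4529 /hr
μ = 60/2.91 = 20.6186 /hr
ρ = λ/μ = 13.4529/20.6186 = 0.6525
Lq = ρ²/(1−ρ) = 0.4257/0.3475 = 1.2250

Final: 1.2250


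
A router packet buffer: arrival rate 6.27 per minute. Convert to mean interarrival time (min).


Mean interarrival time = 1/λ = 1/6.27 minute = 0.15949 minute
In minutes: 0.15949 × 1 = 0.1595 min

Final: 0.1595 min


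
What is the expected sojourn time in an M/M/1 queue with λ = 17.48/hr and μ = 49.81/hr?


W = 1/(μ−λ) = 1/(49.81 − 17.48) = 1/32.33 = 0.03093 hr

Final: 0.03093 hr


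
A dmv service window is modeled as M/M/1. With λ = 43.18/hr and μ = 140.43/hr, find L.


ρ = λ/μ = 43.18/140.43 = 0.3075
L = ρ/(1−ρ) = 0.3075/(1 − 0.3075) = 0.3075/0.6925 = 0.4440

Final: 0.4440


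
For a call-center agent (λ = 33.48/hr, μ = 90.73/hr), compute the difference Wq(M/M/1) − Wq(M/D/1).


ρ = 33.48/90.73 = 0.3690
Wq(M/M/1) = ρ/(μ−λ) = 0.3690/57.25 = 0.006446 hr
Wq(M/D/1) = ρ/(2(μ−λ)) = 0.003223 hr
Savings = 0.006446 − 0.003223 = 0.003223 hr

Final: 0.003223 hr


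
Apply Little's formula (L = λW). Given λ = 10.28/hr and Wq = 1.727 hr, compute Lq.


Lq = λWq = 10.28·1.727 = 17.7536

Final: 17.7536


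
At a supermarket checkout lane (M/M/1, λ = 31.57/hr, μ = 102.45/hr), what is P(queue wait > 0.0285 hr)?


ρ = 31.57/102.45 = 0.3082
P(Wq > t) = ρ·e^{−(μ−λ)t} = 0.3082·e^{−2.0201}
= 0.3082·0.132645 = 0.040875

Final: 0.040875


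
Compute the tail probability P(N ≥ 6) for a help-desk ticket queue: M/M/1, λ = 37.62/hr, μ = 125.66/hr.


ρ = 37.62/125.66 = 0.2994
P(N ≥ n) = ρ^n = 0.2994^6 = 0.0007200

Final: 0.0007200


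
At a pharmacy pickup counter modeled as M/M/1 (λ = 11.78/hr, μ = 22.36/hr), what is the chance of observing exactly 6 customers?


ρ = 11.78/22.36 = 0.5268
P_n = (1−ρ)·ρ^n = (1 − 0.5268)·0.5268^6 = 0.4732·0.021382 = 0.010117

Final: 0.010117


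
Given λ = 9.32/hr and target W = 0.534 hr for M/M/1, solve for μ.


W = 1/(μ−λ) ⇒ μ − λ = 1/W = 1/0.534 = 1.8727
μ = λ + 1/W = 9.32 + 1.8727 = 11.1927 per hr

Final: 11.1927 /hr


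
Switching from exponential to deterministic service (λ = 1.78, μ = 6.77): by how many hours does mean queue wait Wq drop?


ρ = 1.78/6.77 = 0.2629
Wq(M/M/1) = ρ/(μ−λ) = 0.2629/4.99 = 0.05269 hr
Wq(M/D/1) = ρ/(2(μ−λ)) = 0.02635 hr
Savings = 0.05269 − 0.02635 = 0.02635 hr

Final: 0.02635 hr


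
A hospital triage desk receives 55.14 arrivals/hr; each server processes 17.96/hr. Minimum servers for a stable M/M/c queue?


Stability requires cμ > λ ⇔ c > λ/μ.
λ/μ = 55.14/17.96 = 3.0702
Minimum integer c = ⌊3.0702⌋ + 1 = 4
Check: 4·17.96 = 71.84 > 55.14, while 3·17.96 = 53.88 ≤ 55.14

Final: 4 servers


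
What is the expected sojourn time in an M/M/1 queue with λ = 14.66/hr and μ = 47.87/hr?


W = 1/(μ−λ) = 1/(47.87 − 14.66) = 1/33.21 = 0.03011 hr

Final: 0.03011 hr


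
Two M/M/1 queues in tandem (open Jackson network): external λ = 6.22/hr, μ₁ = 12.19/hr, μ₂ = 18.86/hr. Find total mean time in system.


Each node sees arrival rate λ = 6.22/hr (tandem ⇒ throughput preserved).
W₁ = 1/(μ₁−λ) = 1/(12.19−6.22) = 0.16750 hr
W₂ = 1/(μ₂−λ) = 1/(18.86−6.22) = 0.07911 hr
W_total = W₁ + W₂ = 0.16750 + 0.07911 = 0.24662 hr

Final: 0.24662 hr


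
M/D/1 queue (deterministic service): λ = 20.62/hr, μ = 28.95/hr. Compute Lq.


ρ = 20.62/28.95 = 0.7123
M/D/1: Lq = ρ²/(2(1−ρ)) = 0.5073/(2·0.2877) = 0.88156

Final: 0.88156


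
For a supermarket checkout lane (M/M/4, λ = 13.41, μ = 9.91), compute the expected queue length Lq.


a = λ/μ = 1.3532; ρ = a/4 = 0.3383
P₀ = 0.256883
Lq = P₀·a^c·ρ / (c!·(1−ρ)²) = 0.256883·3.35290·0.3383/(24·0.43785)
= 0.02773

Final: 0.02773


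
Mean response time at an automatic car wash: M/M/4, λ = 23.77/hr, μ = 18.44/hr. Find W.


a = 1.2890; ρ = 0.3223; P₀ = 0.274228
Lq = P₀·a^c·ρ/(c!(1−ρ)²) = 0.02213
Wq = Lq/λ = 0.02213/23.77 = 0.0009312 hr
W = Wq + 1/μ = 0.0009312 + 0.05423 = 0.05516 hr

Final: 0.05516 hr


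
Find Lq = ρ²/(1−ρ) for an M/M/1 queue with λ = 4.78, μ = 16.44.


ρ = 4.78/16.44 = 0.2908
Lq = ρ²/(1−ρ) = 0.08454/0.7092 = 0.1192

Final: 0.1192


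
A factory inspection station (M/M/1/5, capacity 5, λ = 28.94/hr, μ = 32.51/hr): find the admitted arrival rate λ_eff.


ρ = 0.8902; P_K = (1−ρ)ρ^5/(1−ρ^6) = 0.122185
λ_eff = λ(1 − P_K) = 28.94·(1 − 0.122185) = 28.94·0.877815 = 25.4040 /hr

Final: 25.4040 /hr


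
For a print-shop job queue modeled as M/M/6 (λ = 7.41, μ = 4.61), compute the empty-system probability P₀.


a = λ/μ = 7.41/4.61 = 1.6074; ρ = a/c = 0.2679
Σ_{k=0}^{5} a^k/k! (terms k=0..5) = 1.00000 + 1.60738 + 1.29183 + 0.69215 + 0.27814 + 0.08941 = 4.95890
Tail: a^6/(6!(1−ρ)) = 17.24661/(720·0.7321) = 0.03272
P₀ = 1/(4.95890 + 0.03272) = 1/4.99162 = 0.200336

Final: 0.200336


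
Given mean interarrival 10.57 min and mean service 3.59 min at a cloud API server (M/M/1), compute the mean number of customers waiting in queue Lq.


λ = 60/10.57 = 5.6764 /hr
μ = 60/3.59 = 16.7131 /hr
ρ = λ/μ = 5.6764/16.7131 = 0.3396
Lq = ρ²/(1−ρ) = 0.1154/0.6604 = 0.1747

Final: 0.1747


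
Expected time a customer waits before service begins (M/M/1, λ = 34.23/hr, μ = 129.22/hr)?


ρ = 34.23/129.22 = 0.2649
Wq = ρ/(μ−λ) = 0.2649/(129.22 − 34.23) = 0.2649/94.99 = 0.002789 hr

Final: 0.002789 hr


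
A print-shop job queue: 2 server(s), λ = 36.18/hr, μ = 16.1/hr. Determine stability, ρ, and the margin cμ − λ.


Total capacity cμ = 2·16.1 = 32.20/hr
ρ = λ/(cμ) = 36.18/32.20 = 1.1236
Stable ⇔ ρ < 1: NO
Spare capacity = cμ − λ = 32.20 − 36.18 = -3.98/hr

Final: ρ = 1.1236; unstable; margin = -3.98/hr


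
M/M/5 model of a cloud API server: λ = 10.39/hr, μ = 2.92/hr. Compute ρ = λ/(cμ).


ρ = λ/(cμ) = 10.39/(5·2.92) = 10.39/14.60 = 0.7116

Final: 0.7116


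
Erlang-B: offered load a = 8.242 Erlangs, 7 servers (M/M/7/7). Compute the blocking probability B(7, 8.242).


B(c,a) = (a^c/c!) / Σ_{k=0}^{c} a^k/k!
a^7/7! = 512.622583
Σ terms (k=0..7): 1.00000 + 8.24200 + 33.96528 + 93.31395 + 192.27340 + 316.94347 + 435.37468 + 512.62258 = 1593.735357
B = 512.622583/1593.735357 = 0.321648

Final: 0.321648


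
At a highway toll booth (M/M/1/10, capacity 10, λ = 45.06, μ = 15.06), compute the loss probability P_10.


ρ = λ/μ = 45.06/15.06 = 2.9920
P_K = (1−ρ)ρ^K/(1−ρ^(K+1)) = (-1.9920·57499.246728)/(1 − 172039.578857)
= -114540.332128/-172038.578857 = 0.665783

Final: 0.665783


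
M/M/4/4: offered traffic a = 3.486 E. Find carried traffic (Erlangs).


B(4,3.486) = 0.258801 (Erlang-B)
Carried load = a(1 − B) = 3.486·(1 − 0.258801) = 3.486·0.741199 = 2.5838 E

Final: 2.5838 Erlangs


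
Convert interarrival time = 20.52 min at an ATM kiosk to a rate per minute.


λ = 1/(interarrival time) in consistent units.
1 minute = 1 min, so λ = 1/20.52 = 0.04873 per minute

Final: 0.04873 /min


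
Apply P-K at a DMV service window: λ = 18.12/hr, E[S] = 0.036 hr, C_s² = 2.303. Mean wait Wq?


ρ = λ·E[S] = 18.12·0.036 = 0.6523
E[S²] = E[S]²(1+C_s²) = 0.036²·(1+2.303) = 0.004281
Wq = λ·E[S²]/(2(1−ρ)) = 18.12·0.004281/(2·0.3477) = 0.11155 hr

Final: 0.11155 hr


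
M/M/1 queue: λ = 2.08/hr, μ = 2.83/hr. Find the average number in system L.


ρ = λ/μ = 2.08/2.83 = 0.7350
L = ρ/(1−ρ) = 0.7350/(1 − 0.7350) = 0.7350/0.2650 = 2.7733

Final: 2.7733


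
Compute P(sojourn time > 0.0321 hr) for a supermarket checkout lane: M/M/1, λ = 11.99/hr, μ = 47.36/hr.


W ~ Exponential(μ−λ) for M/M/1.
μ − λ = 47.36 − 11.99 = 35.3700
P(W > t) = e^{−(μ−λ)t} = e^{−1.1354} = 0.321301

Final: 0.321301


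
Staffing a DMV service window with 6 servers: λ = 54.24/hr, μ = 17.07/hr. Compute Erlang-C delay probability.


a = λ/μ = 3.1775; ρ = a/6 = 0.5296
P₀ = 0.040719 (from M/M/c formula)
C(c,a) = [a^c/(c!(1−ρ))]·P₀ = [1029.24072/(720·0.4704)]·0.040719
= 3.03880·0.040719 = 0.123738

Final: 0.123738


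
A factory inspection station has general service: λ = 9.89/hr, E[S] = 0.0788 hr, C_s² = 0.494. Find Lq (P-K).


ρ = λ·E[S] = 9.89·0.0788 = 0.7793
Lq = ρ²(1+C_s²)/(2(1−ρ)) = 0.6074·(1+0.494)/(2·0.2207)
= 0.6074·1.4940/0.4413 = 2.05601

Final: 2.05601


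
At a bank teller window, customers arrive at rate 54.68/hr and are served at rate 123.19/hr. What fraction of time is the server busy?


ρ = λ/μ = 54.68/123.19 = 0.4439

Final: 0.4439


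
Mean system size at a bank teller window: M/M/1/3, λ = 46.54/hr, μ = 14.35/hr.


ρ = 46.54/14.35 = 3.2432
L = ρ[1 − (K+1)ρ^K + Kρ^(K+1)] / [(1−ρ)(1−ρ^(K+1))]
Numerator: 3.2432·(1 − 4·34.113276 + 3·110.636368) = 637.147192
Denominator: (-2.2432)·(-109.636368) = 245.936913
L = 637.147192/245.936913 = 2.5907

Final: 2.5907


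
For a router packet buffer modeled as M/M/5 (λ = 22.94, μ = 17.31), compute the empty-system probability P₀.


a = λ/μ = 22.94/17.31 = 1.3252; ρ = a/c = 0.2650
Σ_{k=0}^{4} a^k/k! (terms k=0..4) = 1.00000 + 1.32525 + 0.87814 + 0.38792 + 0.12852 = 3.71982
Tail: a^5/(5!(1−ρ)) = 4.08773/(120·0.7350) = 0.04635
P₀ = 1/(3.71982 + 0.04635) = 1/3.76617 = 0.265522

Final: 0.265522


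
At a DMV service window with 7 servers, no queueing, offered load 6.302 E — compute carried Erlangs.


B(7,6.302) = 0.204640 (Erlang-B)
Carried load = a(1 − B) = 6.302·(1 − 0.204640) = 6.302·0.795360 = 5.0124 E

Final: 5.0124 Erlangs


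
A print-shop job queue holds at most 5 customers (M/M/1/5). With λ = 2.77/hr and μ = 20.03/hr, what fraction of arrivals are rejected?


ρ = λ/μ = 2.77/20.03 = 0.1383
P_K = (1−ρ)ρ^K/(1−ρ^(K+1)) = (0.8617·0.00005058)/(1 − 0.000006995)
= 0.00004359/0.999993 = 0.00004359

Final: 0.00004359


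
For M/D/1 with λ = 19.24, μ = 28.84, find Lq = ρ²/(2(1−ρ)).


ρ = 19.24/28.84 = 0.6671
M/D/1: Lq = ρ²/(2(1−ρ)) = 0.4451/(2·0.3329) = 0.66852

Final: 0.66852
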